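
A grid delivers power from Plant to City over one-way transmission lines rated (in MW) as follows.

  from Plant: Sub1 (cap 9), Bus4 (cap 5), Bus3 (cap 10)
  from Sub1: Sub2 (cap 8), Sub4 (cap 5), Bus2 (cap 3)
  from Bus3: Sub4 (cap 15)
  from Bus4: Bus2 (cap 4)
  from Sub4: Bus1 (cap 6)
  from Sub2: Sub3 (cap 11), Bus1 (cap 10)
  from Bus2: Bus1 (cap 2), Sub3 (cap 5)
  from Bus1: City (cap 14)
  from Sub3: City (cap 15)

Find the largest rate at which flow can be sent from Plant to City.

Augment Plant→Sub1→Sub4→Bus1→City: bottleneck 5, flow now 5.
Augment Plant→Sub1→Sub2→Bus1→City: bottleneck 4, flow now 9.
Augment Plant→Bus3→Sub4→Bus1→City: bottleneck 1, flow now 10.
Augment Plant→Bus4→Bus2→Bus1→City: bottleneck 2, flow now 12.
Augment Plant→Bus4→Bus2→Sub3→City: bottleneck 2, flow now 14.
Augment Plant→Bus3→Sub4→Sub1→Sub2→Bus1→City: bottleneck 2, flow now 16. (uses reverse residual edge)
Augment Plant→Bus3→Sub4→Sub1→Sub2→Sub3→City: bottleneck 2, flow now 18. (uses reverse residual edge)
Augment Plant→Bus3→Sub4→Sub1→Bus2→Sub3→City: bottleneck 1, flow now 19. (uses reverse residual edge)
No augmenting path remains; maximum flow = 19.
In the residual graph, reachable from Plant: {Plant, Bus3, Bus4, Sub4}.
Min-cut edges: Plant→Sub1 (9), Bus4→Bus2 (4), Sub4→Bus1 (6); capacity 9 + 4 + 6 = 19.
This cut is saturated, so no flow can exceed 19.

19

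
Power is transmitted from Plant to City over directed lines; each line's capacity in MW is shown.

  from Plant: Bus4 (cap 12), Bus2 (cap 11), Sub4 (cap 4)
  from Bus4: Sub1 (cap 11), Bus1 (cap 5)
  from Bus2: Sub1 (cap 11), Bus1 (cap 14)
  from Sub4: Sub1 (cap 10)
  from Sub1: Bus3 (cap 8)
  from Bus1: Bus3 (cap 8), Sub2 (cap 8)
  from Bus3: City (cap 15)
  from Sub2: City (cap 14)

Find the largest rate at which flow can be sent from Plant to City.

23

Augment Plant→Bus4→Sub1→Bus3→City: bottleneck 8, flow now 8.
Augment Plant→Bus4→Bus1→Bus3→City: bottleneck 4, flow now 12.
Augment Plant→Bus2→Bus1→Bus3→City: bottleneck 3, flow now 15.
Augment Plant→Bus2→Bus1→Sub2→City: bottleneck 8, flow now 23.
No augmenting path remains; maximum flow = 23.
In the residual graph, reachable from Plant: {Plant, Bus4, Bus2, Sub4, Sub1, Bus1, Bus3}.
Min-cut edges: Bus1→Sub2 (8), Bus3→City (15); capacity 8 + 15 = 23.
This cut is saturated, so no flow can exceed 23.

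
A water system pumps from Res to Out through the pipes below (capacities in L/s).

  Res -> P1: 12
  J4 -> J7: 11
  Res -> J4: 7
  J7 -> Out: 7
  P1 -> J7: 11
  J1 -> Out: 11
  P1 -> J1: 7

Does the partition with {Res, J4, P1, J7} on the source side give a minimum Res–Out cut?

Given cut capacity: 7 + 7 = 14.
Augment Res→J4→J7→Out: bottleneck 7, flow now 7.
Augment Res→P1→J1→Out: bottleneck 7, flow now 14.
No augmenting path remains; maximum flow = 14.
Cut capacity 14 equals the max flow, so it is a minimum cut.

Yes — it is a minimum cut (capacity 14).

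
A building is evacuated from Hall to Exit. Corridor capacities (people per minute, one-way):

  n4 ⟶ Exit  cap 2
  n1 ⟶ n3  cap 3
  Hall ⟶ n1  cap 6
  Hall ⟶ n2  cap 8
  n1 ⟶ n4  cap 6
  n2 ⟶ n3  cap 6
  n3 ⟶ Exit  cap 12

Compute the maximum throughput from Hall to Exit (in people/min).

Augment Hall→n1→n3→Exit: bottleneck 3, flow now 3.
Augment Hall→n1→n4→Exit: bottleneck 2, flow now 5.
Augment Hall→n2→n3→Exit: bottleneck 6, flow now 11.
No augmenting path remains; maximum flow = 11.
In the residual graph, reachable from Hall: {Hall, n1, n2, n4}.
Min-cut edges: n1→n3 (3), n2→n3 (6), n4→Exit (2); capacity 3 + 6 + 2 = 11.
This cut is saturated, so no flow can exceed 11.

11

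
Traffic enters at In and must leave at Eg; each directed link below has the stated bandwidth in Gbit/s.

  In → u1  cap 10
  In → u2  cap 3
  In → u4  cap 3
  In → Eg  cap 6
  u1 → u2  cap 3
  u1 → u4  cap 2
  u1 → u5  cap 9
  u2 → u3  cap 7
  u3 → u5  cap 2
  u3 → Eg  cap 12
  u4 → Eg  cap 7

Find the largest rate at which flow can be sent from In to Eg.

Augment In→Eg: bottleneck 6, flow now 6.
Augment In→u4→Eg: bottleneck 3, flow now 9.
Augment In→u1→u4→Eg: bottleneck 2, flow now 11.
Augment In→u2→u3→Eg: bottleneck 3, flow now 14.
Augment In→u1→u2→u3→Eg: bottleneck 3, flow now 17.
No augmenting path remains; maximum flow = 17.
In the residual graph, reachable from In: {In, u1, u5}.
Min-cut edges: In→u2 (3), In→u4 (3), In→Eg (6), u1→u2 (3), u1→u4 (2); capacity 3 + 3 + 6 + 3 + 2 = 17.
This cut is saturated, so no flow can exceed 17.

17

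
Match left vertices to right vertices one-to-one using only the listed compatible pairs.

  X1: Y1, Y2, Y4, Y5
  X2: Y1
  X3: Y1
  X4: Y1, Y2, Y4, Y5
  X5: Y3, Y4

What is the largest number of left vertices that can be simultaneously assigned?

Unit-capacity flow: source→left, listed edges, right→sink; max matching = max flow.
Augmenting path X1→Y1 (+1); matched 1.
Augmenting path X4→Y2 (+1); matched 2.
Augmenting path X5→Y3 (+1); matched 3.
Augmenting path X2→Y1→X1→Y4 (+1); matched 4.
No augmenting path remains; maximum matching = 4.
König certificate: {X1, X4, X5, Y1} is a vertex cover of size 4 (every listed pair touches it), so no matching can be larger.

4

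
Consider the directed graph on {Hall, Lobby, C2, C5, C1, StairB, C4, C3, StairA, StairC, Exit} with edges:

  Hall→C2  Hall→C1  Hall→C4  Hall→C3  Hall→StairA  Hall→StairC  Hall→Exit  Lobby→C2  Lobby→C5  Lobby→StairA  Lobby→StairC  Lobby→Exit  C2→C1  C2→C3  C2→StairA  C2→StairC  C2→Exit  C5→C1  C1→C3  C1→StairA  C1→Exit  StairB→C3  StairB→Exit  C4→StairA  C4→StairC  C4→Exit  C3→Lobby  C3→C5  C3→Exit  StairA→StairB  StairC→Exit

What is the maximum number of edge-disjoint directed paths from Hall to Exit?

Assign every edge capacity 1; by Menger, the answer equals the max flow.
Path Hall→Exit (+1); total 1.
Path Hall→C2→Exit (+1); total 2.
Path Hall→C1→Exit (+1); total 3.
Path Hall→C4→Exit (+1); total 4.
Path Hall→C3→Exit (+1); total 5.
Path Hall→StairC→Exit (+1); total 6.
Path Hall→StairA→StairB→Exit (+1); total 7.
No residual Hall→Exit path; max flow = 7.
Certifying cut of size 7: {Hall→C1, Hall→C2, Hall→C3, Hall→C4, Hall→Exit, Hall→StairA, Hall→StairC}.

7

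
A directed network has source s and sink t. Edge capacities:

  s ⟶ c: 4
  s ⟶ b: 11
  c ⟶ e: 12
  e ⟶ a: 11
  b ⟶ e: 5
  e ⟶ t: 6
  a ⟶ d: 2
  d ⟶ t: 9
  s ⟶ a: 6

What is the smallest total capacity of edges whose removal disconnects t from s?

8

Augment s→a→d→t: bottleneck 2, flow now 2.
Augment s→b→e→t: bottleneck 5, flow now 7.
Augment s→c→e→t: bottleneck 1, flow now 8.
No augmenting path remains; maximum flow = 8.
By max-flow min-cut, the minimum cut capacity equals the max flow.
In the residual graph, reachable from s: {s, a, b, c, e}.
Min-cut edges: a→d (2), e→t (6); capacity 2 + 6 = 8.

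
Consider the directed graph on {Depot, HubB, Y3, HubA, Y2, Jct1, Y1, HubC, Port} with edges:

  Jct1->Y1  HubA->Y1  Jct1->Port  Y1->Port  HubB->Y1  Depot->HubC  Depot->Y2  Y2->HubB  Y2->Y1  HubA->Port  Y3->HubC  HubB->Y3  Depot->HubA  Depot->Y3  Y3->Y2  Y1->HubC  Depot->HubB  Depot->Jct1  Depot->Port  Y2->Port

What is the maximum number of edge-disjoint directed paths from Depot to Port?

5

Assign every edge capacity 1; by Menger, the answer equals the max flow.
Path Depot→Port (+1); total 1.
Path Depot→HubA→Port (+1); total 2.
Path Depot→Y2→Port (+1); total 3.
Path Depot→Jct1→Port (+1); total 4.
Path Depot→HubB→Y1→Port (+1); total 5.
No residual Depot→Port path; max flow = 5.
Certifying cut of size 5: {Depot→HubA, Depot→Jct1, Depot→Port, Y1→Port, Y2→Port}.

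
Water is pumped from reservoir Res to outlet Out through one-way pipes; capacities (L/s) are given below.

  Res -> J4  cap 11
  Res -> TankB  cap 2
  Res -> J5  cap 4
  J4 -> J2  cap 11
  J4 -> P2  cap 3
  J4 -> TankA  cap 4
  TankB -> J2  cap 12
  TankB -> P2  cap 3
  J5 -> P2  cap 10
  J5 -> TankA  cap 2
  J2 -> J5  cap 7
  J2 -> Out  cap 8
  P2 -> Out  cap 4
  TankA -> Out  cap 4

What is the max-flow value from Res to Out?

Augment Res→J4→J2→Out: bottleneck 8, flow now 8.
Augment Res→J4→P2→Out: bottleneck 3, flow now 11.
Augment Res→TankB→P2→Out: bottleneck 1, flow now 12.
Augment Res→J5→TankA→Out: bottleneck 2, flow now 14.
Augment Res→TankB→J2→J4→TankA→Out: bottleneck 1, flow now 15. (uses reverse residual edge)
Augment Res→J5→P2→J4→TankA→Out: bottleneck 1, flow now 16. (uses reverse residual edge)
No augmenting path remains; maximum flow = 16.
In the residual graph, reachable from Res: {Res, J4, TankB, J5, J2, P2, TankA}.
Min-cut edges: J2→Out (8), P2→Out (4), TankA→Out (4); capacity 8 + 4 + 4 = 16.
This cut is saturated, so no flow can exceed 16.

16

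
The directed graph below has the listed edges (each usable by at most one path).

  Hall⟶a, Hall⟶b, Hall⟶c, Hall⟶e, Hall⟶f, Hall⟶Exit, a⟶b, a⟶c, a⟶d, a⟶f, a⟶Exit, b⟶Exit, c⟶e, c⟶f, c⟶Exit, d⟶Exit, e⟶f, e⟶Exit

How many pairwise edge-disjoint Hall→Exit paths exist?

5

Assign every edge capacity 1; by Menger, the answer equals the max flow.
Path Hall→Exit (+1); total 1.
Path Hall→a→Exit (+1); total 2.
Path Hall→b→Exit (+1); total 3.
Path Hall→c→Exit (+1); total 4.
Path Hall→e→Exit (+1); total 5.
No residual Hall→Exit path; max flow = 5.
Certifying cut of size 5: {Hall→Exit, Hall→a, Hall→b, Hall→c, Hall→e}.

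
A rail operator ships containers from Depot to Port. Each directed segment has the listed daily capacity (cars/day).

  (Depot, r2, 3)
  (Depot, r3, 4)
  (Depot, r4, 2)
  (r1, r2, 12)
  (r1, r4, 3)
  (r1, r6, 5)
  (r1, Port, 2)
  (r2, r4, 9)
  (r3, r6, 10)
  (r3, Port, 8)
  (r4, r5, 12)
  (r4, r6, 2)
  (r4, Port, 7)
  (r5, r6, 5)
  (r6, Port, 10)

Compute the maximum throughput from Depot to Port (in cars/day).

9

Augment Depot→r3→Port: bottleneck 4, flow now 4.
Augment Depot→r4→Port: bottleneck 2, flow now 6.
Augment Depot→r2→r4→Port: bottleneck 3, flow now 9.
No augmenting path remains; maximum flow = 9.
In the residual graph, reachable from Depot: {Depot}.
Min-cut edges: Depot→r2 (3), Depot→r3 (4), Depot→r4 (2); capacity 3 + 4 + 2 = 9.
This cut is saturated, so no flow can exceed 9.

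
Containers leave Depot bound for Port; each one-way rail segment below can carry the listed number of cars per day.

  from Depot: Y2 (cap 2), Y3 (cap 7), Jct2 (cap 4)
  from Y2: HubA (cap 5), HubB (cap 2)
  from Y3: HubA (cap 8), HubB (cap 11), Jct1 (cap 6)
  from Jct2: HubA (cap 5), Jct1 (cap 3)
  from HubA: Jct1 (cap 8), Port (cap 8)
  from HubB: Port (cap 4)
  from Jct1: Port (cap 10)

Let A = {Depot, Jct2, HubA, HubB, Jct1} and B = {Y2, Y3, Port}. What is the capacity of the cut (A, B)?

Edges leaving {Depot, Jct2, HubA, HubB, Jct1}: Depot→Y2 (2), Depot→Y3 (7), HubA→Port (8), HubB→Port (4), Jct1→Port (10).
Cut capacity = 2 + 7 + 8 + 4 + 10 = 31.

31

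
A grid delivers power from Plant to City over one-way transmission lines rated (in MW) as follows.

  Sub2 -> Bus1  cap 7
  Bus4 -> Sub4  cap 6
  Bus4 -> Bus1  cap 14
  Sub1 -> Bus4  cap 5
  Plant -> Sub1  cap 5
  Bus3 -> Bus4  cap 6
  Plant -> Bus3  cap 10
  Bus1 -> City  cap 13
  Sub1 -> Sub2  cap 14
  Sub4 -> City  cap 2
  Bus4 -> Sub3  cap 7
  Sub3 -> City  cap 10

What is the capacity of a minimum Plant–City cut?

11

Augment Plant→Bus3→Bus4→Sub3→City: bottleneck 6, flow now 6.
Augment Plant→Sub1→Bus4→Sub3→City: bottleneck 1, flow now 7.
Augment Plant→Sub1→Bus4→Sub4→City: bottleneck 2, flow now 9.
Augment Plant→Sub1→Bus4→Bus1→City: bottleneck 2, flow now 11.
No augmenting path remains; maximum flow = 11.
By max-flow min-cut, the minimum cut capacity equals the max flow.
In the residual graph, reachable from Plant: {Plant, Bus3}.
Min-cut edges: Plant→Sub1 (5), Bus3→Bus4 (6); capacity 5 + 6 = 11.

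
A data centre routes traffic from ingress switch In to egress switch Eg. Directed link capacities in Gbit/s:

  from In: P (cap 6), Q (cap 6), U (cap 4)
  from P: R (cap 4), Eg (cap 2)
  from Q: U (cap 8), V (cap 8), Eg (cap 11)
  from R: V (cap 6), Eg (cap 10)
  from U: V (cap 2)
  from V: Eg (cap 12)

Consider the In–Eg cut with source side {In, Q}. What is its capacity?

Edges leaving {In, Q}: In→P (6), In→U (4), Q→U (8), Q→V (8), Q→Eg (11).
Cut capacity = 6 + 4 + 8 + 8 + 11 = 37.

37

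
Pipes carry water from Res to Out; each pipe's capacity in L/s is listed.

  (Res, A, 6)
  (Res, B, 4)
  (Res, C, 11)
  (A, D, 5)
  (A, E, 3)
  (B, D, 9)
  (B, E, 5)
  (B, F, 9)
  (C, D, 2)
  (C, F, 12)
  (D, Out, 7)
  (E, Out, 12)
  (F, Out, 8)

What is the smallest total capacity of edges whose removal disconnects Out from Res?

20

Augment Res→A→D→Out: bottleneck 5, flow now 5.
Augment Res→A→E→Out: bottleneck 1, flow now 6.
Augment Res→B→D→Out: bottleneck 2, flow now 8.
Augment Res→B→E→Out: bottleneck 2, flow now 10.
Augment Res→C→F→Out: bottleneck 8, flow now 18.
Augment Res→C→D→A→E→Out: bottleneck 2, flow now 20. (uses reverse residual edge)
No augmenting path remains; maximum flow = 20.
By max-flow min-cut, the minimum cut capacity equals the max flow.
In the residual graph, reachable from Res: {Res, C, F}.
Min-cut edges: Res→A (6), Res→B (4), C→D (2), F→Out (8); capacity 6 + 4 + 2 + 8 = 20.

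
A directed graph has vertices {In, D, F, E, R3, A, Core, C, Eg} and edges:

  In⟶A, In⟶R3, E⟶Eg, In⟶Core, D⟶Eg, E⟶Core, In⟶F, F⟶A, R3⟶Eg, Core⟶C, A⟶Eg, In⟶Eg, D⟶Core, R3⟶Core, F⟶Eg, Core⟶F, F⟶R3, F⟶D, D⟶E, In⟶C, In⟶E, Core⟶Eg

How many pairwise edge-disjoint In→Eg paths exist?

6

Assign every edge capacity 1; by Menger, the answer equals the max flow.
Path In→Eg (+1); total 1.
Path In→F→Eg (+1); total 2.
Path In→E→Eg (+1); total 3.
Path In→R3→Eg (+1); total 4.
Path In→A→Eg (+1); total 5.
Path In→Core→Eg (+1); total 6.
No residual In→Eg path; max flow = 6.
Certifying cut of size 6: {In→A, In→Core, In→E, In→Eg, In→F, In→R3}.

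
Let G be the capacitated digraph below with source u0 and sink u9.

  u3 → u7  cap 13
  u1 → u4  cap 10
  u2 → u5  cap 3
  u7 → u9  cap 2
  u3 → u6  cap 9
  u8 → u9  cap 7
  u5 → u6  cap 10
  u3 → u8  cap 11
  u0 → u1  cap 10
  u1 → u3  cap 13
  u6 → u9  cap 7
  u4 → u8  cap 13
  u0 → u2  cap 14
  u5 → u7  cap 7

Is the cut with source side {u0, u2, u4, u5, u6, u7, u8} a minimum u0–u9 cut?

No — its capacity is 26, but the minimum cut has capacity 13.

Given cut capacity: 10 + 7 + 2 + 7 = 26.
Augment u0→u1→u3→u6→u9: bottleneck 7, flow now 7.
Augment u0→u1→u3→u7→u9: bottleneck 2, flow now 9.
Augment u0→u1→u3→u8→u9: bottleneck 1, flow now 10.
Augment u0→u2→u5→u6→u3→u8→u9: bottleneck 3, flow now 13. (uses reverse residual edge)
No augmenting path remains; maximum flow = 13.
In the residual graph, reachable from u0: {u0, u2}.
Min-cut edges: u0→u1 (10), u2→u5 (3); capacity 10 + 3 = 13.
Cut capacity 26 exceeds the max flow 13, so it is not minimum.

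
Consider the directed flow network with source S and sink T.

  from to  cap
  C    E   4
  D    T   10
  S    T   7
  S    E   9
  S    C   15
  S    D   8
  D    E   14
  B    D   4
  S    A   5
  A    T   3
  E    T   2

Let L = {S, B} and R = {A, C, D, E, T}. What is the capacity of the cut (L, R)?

48

Edges leaving {S, B}: S→A (5), S→C (15), S→D (8), S→E (9), S→T (7), B→D (4).
Cut capacity = 5 + 15 + 8 + 9 + 7 + 4 = 48.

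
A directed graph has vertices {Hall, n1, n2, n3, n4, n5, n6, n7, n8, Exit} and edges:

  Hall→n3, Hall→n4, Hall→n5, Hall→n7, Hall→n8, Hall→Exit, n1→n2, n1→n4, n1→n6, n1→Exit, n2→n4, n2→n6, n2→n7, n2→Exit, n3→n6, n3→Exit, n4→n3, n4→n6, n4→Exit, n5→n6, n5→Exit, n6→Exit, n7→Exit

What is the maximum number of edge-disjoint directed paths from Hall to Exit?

5

Assign every edge capacity 1; by Menger, the answer equals the max flow.
Path Hall→Exit (+1); total 1.
Path Hall→n3→Exit (+1); total 2.
Path Hall→n4→Exit (+1); total 3.
Path Hall→n5→Exit (+1); total 4.
Path Hall→n7→Exit (+1); total 5.
No residual Hall→Exit path; max flow = 5.
Certifying cut of size 5: {Hall→Exit, Hall→n3, Hall→n4, Hall→n5, Hall→n7}.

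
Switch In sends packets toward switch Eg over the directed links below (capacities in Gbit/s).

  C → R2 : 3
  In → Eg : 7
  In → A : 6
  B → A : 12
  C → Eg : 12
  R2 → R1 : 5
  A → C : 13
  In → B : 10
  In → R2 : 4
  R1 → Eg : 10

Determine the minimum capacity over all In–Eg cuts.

Augment In→Eg: bottleneck 7, flow now 7.
Augment In→A→C→Eg: bottleneck 6, flow now 13.
Augment In→R2→R1→Eg: bottleneck 4, flow now 17.
Augment In→B→A→C→Eg: bottleneck 6, flow now 23.
Augment In→B→A→C→R2→R1→Eg: bottleneck 1, flow now 24.
No augmenting path remains; maximum flow = 24.
By max-flow min-cut, the minimum cut capacity equals the max flow.
In the residual graph, reachable from In: {In, B, A}.
Min-cut edges: In→R2 (4), In→Eg (7), A→C (13); capacity 4 + 7 + 13 = 24.

24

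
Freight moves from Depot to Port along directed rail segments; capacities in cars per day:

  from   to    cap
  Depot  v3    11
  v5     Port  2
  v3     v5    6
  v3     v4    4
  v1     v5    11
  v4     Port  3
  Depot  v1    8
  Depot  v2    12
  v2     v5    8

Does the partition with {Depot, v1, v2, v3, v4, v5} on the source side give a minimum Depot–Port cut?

Given cut capacity: 3 + 2 = 5.
Augment Depot→v1→v5→Port: bottleneck 2, flow now 2.
Augment Depot→v3→v4→Port: bottleneck 3, flow now 5.
No augmenting path remains; maximum flow = 5.
Cut capacity 5 equals the max flow, so it is a minimum cut.

Yes — it is a minimum cut (capacity 5).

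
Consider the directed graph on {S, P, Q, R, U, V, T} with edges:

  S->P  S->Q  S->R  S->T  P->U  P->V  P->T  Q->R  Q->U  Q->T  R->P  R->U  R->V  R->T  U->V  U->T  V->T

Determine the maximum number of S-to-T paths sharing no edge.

4

Assign every edge capacity 1; by Menger, the answer equals the max flow.
Path S→T (+1); total 1.
Path S→P→T (+1); total 2.
Path S→Q→T (+1); total 3.
Path S→R→T (+1); total 4.
No residual S→T path; max flow = 4.
Certifying cut of size 4: {S→P, S→Q, S→R, S→T}.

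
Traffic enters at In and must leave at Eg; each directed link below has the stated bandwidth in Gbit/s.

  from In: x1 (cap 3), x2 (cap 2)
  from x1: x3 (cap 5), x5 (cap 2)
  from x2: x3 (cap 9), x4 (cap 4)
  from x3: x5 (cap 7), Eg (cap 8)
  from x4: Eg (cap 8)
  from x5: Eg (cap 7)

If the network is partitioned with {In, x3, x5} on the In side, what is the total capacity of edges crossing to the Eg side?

Edges leaving {In, x3, x5}: In→x1 (3), In→x2 (2), x3→Eg (8), x5→Eg (7).
Cut capacity = 3 + 2 + 8 + 7 = 20.

20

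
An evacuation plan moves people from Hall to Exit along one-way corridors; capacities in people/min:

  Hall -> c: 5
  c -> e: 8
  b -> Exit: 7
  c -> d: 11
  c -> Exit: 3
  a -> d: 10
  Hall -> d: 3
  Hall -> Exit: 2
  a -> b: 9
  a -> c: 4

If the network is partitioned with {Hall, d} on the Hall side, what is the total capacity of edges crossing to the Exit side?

7

Edges leaving {Hall, d}: Hall→c (5), Hall→Exit (2).
Cut capacity = 5 + 2 = 7.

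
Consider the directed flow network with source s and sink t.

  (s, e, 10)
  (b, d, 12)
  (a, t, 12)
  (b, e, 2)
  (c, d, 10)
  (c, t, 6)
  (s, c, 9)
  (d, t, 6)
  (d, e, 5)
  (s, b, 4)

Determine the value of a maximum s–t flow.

12

Augment s→c→t: bottleneck 6, flow now 6.
Augment s→b→d→t: bottleneck 4, flow now 10.
Augment s→c→d→t: bottleneck 2, flow now 12.
No augmenting path remains; maximum flow = 12.
In the residual graph, reachable from s: {s, b, c, d, e}.
Min-cut edges: c→t (6), d→t (6); capacity 6 + 6 = 12.
This cut is saturated, so no flow can exceed 12.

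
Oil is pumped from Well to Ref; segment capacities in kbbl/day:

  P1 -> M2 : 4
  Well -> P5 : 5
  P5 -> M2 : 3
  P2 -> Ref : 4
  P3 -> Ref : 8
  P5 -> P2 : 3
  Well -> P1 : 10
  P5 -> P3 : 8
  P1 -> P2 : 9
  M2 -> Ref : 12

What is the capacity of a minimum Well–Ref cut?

Augment Well→P5→P2→Ref: bottleneck 3, flow now 3.
Augment Well→P5→M2→Ref: bottleneck 2, flow now 5.
Augment Well→P1→P2→Ref: bottleneck 1, flow now 6.
Augment Well→P1→M2→Ref: bottleneck 4, flow now 10.
Augment Well→P1→P2→P5→M2→Ref: bottleneck 1, flow now 11. (uses reverse residual edge)
Augment Well→P1→P2→P5→P3→Ref: bottleneck 2, flow now 13. (uses reverse residual edge)
No augmenting path remains; maximum flow = 13.
By max-flow min-cut, the minimum cut capacity equals the max flow.
In the residual graph, reachable from Well: {Well, P1, P2}.
Min-cut edges: Well→P5 (5), P1→M2 (4), P2→Ref (4); capacity 5 + 4 + 4 = 13.

13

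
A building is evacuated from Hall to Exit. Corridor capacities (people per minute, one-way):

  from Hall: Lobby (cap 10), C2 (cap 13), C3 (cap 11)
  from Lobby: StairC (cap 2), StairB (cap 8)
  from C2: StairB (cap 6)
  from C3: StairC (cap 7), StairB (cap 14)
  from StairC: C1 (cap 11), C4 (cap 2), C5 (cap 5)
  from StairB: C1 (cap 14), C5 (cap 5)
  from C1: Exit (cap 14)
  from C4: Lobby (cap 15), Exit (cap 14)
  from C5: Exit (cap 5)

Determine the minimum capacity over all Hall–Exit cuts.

21

Augment Hall→Lobby→StairC→C1→Exit: bottleneck 2, flow now 2.
Augment Hall→Lobby→StairB→C1→Exit: bottleneck 8, flow now 10.
Augment Hall→C2→StairB→C1→Exit: bottleneck 4, flow now 14.
Augment Hall→C2→StairB→C5→Exit: bottleneck 2, flow now 16.
Augment Hall→C3→StairC→C4→Exit: bottleneck 2, flow now 18.
Augment Hall→C3→StairC→C5→Exit: bottleneck 3, flow now 21.
No augmenting path remains; maximum flow = 21.
By max-flow min-cut, the minimum cut capacity equals the max flow.
In the residual graph, reachable from Hall: {Hall, Lobby, C2, C3, StairC, StairB, C1, C5}.
Min-cut edges: StairC→C4 (2), C1→Exit (14), C5→Exit (5); capacity 2 + 14 + 5 = 21.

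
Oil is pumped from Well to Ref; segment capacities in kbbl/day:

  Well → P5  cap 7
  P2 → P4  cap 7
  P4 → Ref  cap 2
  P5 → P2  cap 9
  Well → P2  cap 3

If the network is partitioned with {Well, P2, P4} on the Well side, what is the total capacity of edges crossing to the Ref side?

Edges leaving {Well, P2, P4}: Well→P5 (7), P4→Ref (2).
Cut capacity = 7 + 2 = 9.

9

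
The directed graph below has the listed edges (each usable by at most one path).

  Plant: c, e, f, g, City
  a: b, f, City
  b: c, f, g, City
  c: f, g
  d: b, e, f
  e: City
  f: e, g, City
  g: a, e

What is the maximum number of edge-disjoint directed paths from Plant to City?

Assign every edge capacity 1; by Menger, the answer equals the max flow.
Path Plant→City (+1); total 1.
Path Plant→e→City (+1); total 2.
Path Plant→f→City (+1); total 3.
Path Plant→g→a→City (+1); total 4.
No residual Plant→City path; max flow = 4.
Certifying cut of size 4: {Plant→City, e→City, f→City, g→a}.

4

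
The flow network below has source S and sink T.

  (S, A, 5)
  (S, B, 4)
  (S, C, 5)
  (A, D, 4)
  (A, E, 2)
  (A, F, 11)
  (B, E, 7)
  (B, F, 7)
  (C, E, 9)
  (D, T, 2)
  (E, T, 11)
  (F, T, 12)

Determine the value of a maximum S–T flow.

14

Augment S→A→D→T: bottleneck 2, flow now 2.
Augment S→A→E→T: bottleneck 2, flow now 4.
Augment S→A→F→T: bottleneck 1, flow now 5.
Augment S→B→E→T: bottleneck 4, flow now 9.
Augment S→C→E→T: bottleneck 5, flow now 14.
No augmenting path remains; maximum flow = 14.
In the residual graph, reachable from S: {S}.
Min-cut edges: S→A (5), S→B (4), S→C (5); capacity 5 + 4 + 5 = 14.
This cut is saturated, so no flow can exceed 14.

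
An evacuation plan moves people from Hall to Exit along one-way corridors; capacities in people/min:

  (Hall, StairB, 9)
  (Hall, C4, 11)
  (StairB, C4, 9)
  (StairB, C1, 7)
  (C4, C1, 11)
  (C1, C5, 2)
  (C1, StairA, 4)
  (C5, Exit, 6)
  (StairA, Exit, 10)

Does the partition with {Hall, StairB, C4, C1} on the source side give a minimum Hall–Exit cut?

Yes — it is a minimum cut (capacity 6).

Given cut capacity: 2 + 4 = 6.
Augment Hall→StairB→C1→C5→Exit: bottleneck 2, flow now 2.
Augment Hall→StairB→C1→StairA→Exit: bottleneck 4, flow now 6.
No augmenting path remains; maximum flow = 6.
Cut capacity 6 equals the max flow, so it is a minimum cut.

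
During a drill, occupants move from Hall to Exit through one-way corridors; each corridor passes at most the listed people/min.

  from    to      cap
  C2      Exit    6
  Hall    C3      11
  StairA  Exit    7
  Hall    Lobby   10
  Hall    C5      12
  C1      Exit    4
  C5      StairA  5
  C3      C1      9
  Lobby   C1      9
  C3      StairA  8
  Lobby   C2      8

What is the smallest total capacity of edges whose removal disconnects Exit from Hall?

17

Augment Hall→C3→C1→Exit: bottleneck 4, flow now 4.
Augment Hall→C3→StairA→Exit: bottleneck 7, flow now 11.
Augment Hall→Lobby→C2→Exit: bottleneck 6, flow now 17.
No augmenting path remains; maximum flow = 17.
By max-flow min-cut, the minimum cut capacity equals the max flow.
In the residual graph, reachable from Hall: {Hall, C3, C5, Lobby, C2, C1, StairA}.
Min-cut edges: C2→Exit (6), C1→Exit (4), StairA→Exit (7); capacity 6 + 4 + 7 = 17.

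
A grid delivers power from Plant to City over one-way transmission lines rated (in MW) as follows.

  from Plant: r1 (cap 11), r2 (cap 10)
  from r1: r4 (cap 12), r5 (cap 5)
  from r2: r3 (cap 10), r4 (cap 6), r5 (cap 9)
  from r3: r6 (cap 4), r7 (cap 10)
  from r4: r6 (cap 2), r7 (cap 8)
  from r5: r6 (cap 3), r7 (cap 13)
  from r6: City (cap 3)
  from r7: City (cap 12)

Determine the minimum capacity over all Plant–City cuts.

Augment Plant→r1→r4→r6→City: bottleneck 2, flow now 2.
Augment Plant→r1→r4→r7→City: bottleneck 8, flow now 10.
Augment Plant→r1→r5→r6→City: bottleneck 1, flow now 11.
Augment Plant→r2→r3→r7→City: bottleneck 4, flow now 15.
No augmenting path remains; maximum flow = 15.
By max-flow min-cut, the minimum cut capacity equals the max flow.
In the residual graph, reachable from Plant: {Plant, r1, r2, r3, r4, r5, r6, r7}.
Min-cut edges: r6→City (3), r7→City (12); capacity 3 + 12 = 15.

15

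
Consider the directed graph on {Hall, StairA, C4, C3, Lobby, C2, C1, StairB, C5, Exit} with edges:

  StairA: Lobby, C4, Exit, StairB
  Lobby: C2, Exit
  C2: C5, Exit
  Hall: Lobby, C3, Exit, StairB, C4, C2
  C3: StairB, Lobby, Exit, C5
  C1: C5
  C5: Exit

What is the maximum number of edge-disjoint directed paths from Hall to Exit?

Assign every edge capacity 1; by Menger, the answer equals the max flow.
Path Hall→Exit (+1); total 1.
Path Hall→C3→Exit (+1); total 2.
Path Hall→Lobby→Exit (+1); total 3.
Path Hall→C2→Exit (+1); total 4.
No residual Hall→Exit path; max flow = 4.
Certifying cut of size 4: {Hall→C2, Hall→C3, Hall→Exit, Hall→Lobby}.

4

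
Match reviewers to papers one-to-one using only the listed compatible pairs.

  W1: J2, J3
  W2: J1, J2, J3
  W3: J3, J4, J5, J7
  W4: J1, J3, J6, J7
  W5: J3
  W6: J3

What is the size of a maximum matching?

Unit-capacity flow: source→left, listed edges, right→sink; max matching = max flow.
Augmenting path W1→J2 (+1); matched 1.
Augmenting path W2→J1 (+1); matched 2.
Augmenting path W3→J3 (+1); matched 3.
Augmenting path W4→J6 (+1); matched 4.
Augmenting path W5→J3→W3→J4 (+1); matched 5.
No augmenting path remains; maximum matching = 5.
König certificate: {W1, W2, W3, W4, J3} is a vertex cover of size 5 (every listed pair touches it), so no matching can be larger.

5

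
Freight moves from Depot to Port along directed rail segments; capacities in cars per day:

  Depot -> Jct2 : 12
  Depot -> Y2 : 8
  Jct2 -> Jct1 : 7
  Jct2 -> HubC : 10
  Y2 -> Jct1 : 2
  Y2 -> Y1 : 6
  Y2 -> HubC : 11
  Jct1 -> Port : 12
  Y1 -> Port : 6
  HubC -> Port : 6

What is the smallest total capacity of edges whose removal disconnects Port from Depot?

Augment Depot→Jct2→Jct1→Port: bottleneck 7, flow now 7.
Augment Depot→Jct2→HubC→Port: bottleneck 5, flow now 12.
Augment Depot→Y2→Jct1→Port: bottleneck 2, flow now 14.
Augment Depot→Y2→Y1→Port: bottleneck 6, flow now 20.
No augmenting path remains; maximum flow = 20.
By max-flow min-cut, the minimum cut capacity equals the max flow.
In the residual graph, reachable from Depot: {Depot}.
Min-cut edges: Depot→Jct2 (12), Depot→Y2 (8); capacity 12 + 8 = 20.

20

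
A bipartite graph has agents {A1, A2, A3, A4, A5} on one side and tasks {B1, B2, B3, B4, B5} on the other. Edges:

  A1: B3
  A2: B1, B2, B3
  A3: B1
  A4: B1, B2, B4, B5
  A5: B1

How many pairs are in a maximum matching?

4

Unit-capacity flow: source→left, listed edges, right→sink; max matching = max flow.
Augmenting path A1→B3 (+1); matched 1.
Augmenting path A2→B1 (+1); matched 2.
Augmenting path A4→B2 (+1); matched 3.
Augmenting path A3→B1→A2→B2→A4→B4 (+1); matched 4.
No augmenting path remains; maximum matching = 4.
König certificate: {A1, A2, A4, B1} is a vertex cover of size 4 (every listed pair touches it), so no matching can be larger.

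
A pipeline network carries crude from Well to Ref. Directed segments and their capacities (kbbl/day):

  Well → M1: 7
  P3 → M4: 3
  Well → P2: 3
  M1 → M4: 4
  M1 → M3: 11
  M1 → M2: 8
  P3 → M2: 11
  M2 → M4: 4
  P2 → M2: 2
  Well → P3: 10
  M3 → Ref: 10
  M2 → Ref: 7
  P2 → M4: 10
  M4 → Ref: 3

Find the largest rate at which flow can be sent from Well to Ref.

Augment Well→M1→M2→Ref: bottleneck 7, flow now 7.
Augment Well→P3→M4→Ref: bottleneck 3, flow now 10.
Augment Well→P3→M2→M1→M3→Ref: bottleneck 7, flow now 17. (uses reverse residual edge)
No augmenting path remains; maximum flow = 17.
In the residual graph, reachable from Well: {Well, P3, P2, M2, M4}.
Min-cut edges: Well→M1 (7), M2→Ref (7), M4→Ref (3); capacity 7 + 7 + 3 = 17.
This cut is saturated, so no flow can exceed 17.

17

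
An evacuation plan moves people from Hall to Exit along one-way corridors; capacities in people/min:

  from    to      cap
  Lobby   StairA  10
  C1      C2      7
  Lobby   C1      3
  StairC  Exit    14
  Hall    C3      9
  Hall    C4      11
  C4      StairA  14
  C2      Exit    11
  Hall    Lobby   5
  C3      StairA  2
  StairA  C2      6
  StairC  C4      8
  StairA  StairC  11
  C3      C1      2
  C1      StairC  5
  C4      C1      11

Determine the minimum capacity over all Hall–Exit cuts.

20

Augment Hall→Lobby→StairA→C2→Exit: bottleneck 5, flow now 5.
Augment Hall→C4→StairA→C2→Exit: bottleneck 1, flow now 6.
Augment Hall→C4→StairA→StairC→Exit: bottleneck 10, flow now 16.
Augment Hall→C3→StairA→StairC→Exit: bottleneck 1, flow now 17.
Augment Hall→C3→C1→C2→Exit: bottleneck 2, flow now 19.
Augment Hall→C3→StairA→Lobby→C1→C2→Exit: bottleneck 1, flow now 20. (uses reverse residual edge)
No augmenting path remains; maximum flow = 20.
By max-flow min-cut, the minimum cut capacity equals the max flow.
In the residual graph, reachable from Hall: {Hall, C3}.
Min-cut edges: Hall→Lobby (5), Hall→C4 (11), C3→StairA (2), C3→C1 (2); capacity 5 + 11 + 2 + 2 = 20.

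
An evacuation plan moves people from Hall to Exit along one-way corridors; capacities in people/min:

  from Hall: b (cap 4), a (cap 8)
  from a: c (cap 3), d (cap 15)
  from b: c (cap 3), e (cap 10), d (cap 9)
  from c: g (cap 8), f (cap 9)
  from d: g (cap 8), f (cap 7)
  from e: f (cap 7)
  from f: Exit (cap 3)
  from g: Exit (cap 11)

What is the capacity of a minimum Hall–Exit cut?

Augment Hall→a→c→f→Exit: bottleneck 3, flow now 3.
Augment Hall→a→d→g→Exit: bottleneck 5, flow now 8.
Augment Hall→b→c→g→Exit: bottleneck 3, flow now 11.
Augment Hall→b→d→g→Exit: bottleneck 1, flow now 12.
No augmenting path remains; maximum flow = 12.
By max-flow min-cut, the minimum cut capacity equals the max flow.
In the residual graph, reachable from Hall: {Hall}.
Min-cut edges: Hall→a (8), Hall→b (4); capacity 8 + 4 = 12.

12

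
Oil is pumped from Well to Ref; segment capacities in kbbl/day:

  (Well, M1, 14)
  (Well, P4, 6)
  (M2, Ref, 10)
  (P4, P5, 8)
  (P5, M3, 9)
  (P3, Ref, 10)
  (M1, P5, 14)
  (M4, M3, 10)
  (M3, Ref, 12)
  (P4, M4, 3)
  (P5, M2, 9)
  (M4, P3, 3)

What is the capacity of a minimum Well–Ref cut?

20

Augment Well→P4→P5→M3→Ref: bottleneck 6, flow now 6.
Augment Well→M1→P5→M3→Ref: bottleneck 3, flow now 9.
Augment Well→M1→P5→M2→Ref: bottleneck 9, flow now 18.
Augment Well→M1→P5→P4→M4→M3→Ref: bottleneck 2, flow now 20. (uses reverse residual edge)
No augmenting path remains; maximum flow = 20.
By max-flow min-cut, the minimum cut capacity equals the max flow.
In the residual graph, reachable from Well: {Well}.
Min-cut edges: Well→P4 (6), Well→M1 (14); capacity 6 + 14 = 20.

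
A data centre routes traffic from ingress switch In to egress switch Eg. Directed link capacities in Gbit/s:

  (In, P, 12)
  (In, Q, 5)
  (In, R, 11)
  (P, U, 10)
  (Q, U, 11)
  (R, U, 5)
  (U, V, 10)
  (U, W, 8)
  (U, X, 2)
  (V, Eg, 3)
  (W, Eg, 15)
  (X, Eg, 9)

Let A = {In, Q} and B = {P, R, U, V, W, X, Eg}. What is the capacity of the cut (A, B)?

34

Edges leaving {In, Q}: In→P (12), In→R (11), Q→U (11).
Cut capacity = 12 + 11 + 11 = 34.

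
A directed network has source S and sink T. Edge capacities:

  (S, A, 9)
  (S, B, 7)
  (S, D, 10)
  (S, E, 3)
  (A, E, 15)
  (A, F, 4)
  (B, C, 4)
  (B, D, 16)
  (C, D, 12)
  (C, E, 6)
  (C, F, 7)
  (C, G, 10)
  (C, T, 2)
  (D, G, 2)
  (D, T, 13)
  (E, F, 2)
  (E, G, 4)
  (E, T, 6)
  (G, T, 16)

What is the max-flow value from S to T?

Augment S→D→T: bottleneck 10, flow now 10.
Augment S→E→T: bottleneck 3, flow now 13.
Augment S→A→E→T: bottleneck 3, flow now 16.
Augment S→B→C→T: bottleneck 2, flow now 18.
Augment S→B→D→T: bottleneck 3, flow now 21.
Augment S→A→E→G→T: bottleneck 4, flow now 25.
Augment S→B→C→G→T: bottleneck 2, flow now 27.
No augmenting path remains; maximum flow = 27.
In the residual graph, reachable from S: {S, A, E, F}.
Min-cut edges: S→B (7), S→D (10), E→G (4), E→T (6); capacity 7 + 10 + 4 + 6 = 27.
This cut is saturated, so no flow can exceed 27.

27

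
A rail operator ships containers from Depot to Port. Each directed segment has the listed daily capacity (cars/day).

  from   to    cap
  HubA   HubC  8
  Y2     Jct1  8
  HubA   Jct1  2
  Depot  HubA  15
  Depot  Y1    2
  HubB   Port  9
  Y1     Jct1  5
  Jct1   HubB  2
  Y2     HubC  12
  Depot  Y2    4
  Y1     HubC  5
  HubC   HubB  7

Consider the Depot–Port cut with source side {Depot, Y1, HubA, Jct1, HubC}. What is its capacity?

13

Edges leaving {Depot, Y1, HubA, Jct1, HubC}: Depot→Y2 (4), Jct1→HubB (2), HubC→HubB (7).
Cut capacity = 4 + 2 + 7 = 13.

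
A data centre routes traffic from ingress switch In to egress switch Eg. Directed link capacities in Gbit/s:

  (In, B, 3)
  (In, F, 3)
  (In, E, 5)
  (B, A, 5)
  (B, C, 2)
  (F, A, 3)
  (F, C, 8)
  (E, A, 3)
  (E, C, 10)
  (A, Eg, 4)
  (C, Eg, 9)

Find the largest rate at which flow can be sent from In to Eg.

Augment In→B→A→Eg: bottleneck 3, flow now 3.
Augment In→F→A→Eg: bottleneck 1, flow now 4.
Augment In→F→C→Eg: bottleneck 2, flow now 6.
Augment In→E→C→Eg: bottleneck 5, flow now 11.
No augmenting path remains; maximum flow = 11.
In the residual graph, reachable from In: {In}.
Min-cut edges: In→B (3), In→F (3), In→E (5); capacity 3 + 3 + 5 = 11.
This cut is saturated, so no flow can exceed 11.

11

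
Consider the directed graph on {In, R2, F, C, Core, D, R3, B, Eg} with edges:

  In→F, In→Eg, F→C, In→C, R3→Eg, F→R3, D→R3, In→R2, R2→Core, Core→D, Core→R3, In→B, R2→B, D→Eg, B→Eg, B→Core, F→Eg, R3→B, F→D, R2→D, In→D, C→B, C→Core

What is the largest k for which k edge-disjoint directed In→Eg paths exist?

5

Assign every edge capacity 1; by Menger, the answer equals the max flow.
Path In→Eg (+1); total 1.
Path In→F→Eg (+1); total 2.
Path In→D→Eg (+1); total 3.
Path In→B→Eg (+1); total 4.
Path In→R2→Core→R3→Eg (+1); total 5.
No residual In→Eg path; max flow = 5.
Certifying cut of size 5: {B→Eg, D→Eg, In→Eg, In→F, R3→Eg}.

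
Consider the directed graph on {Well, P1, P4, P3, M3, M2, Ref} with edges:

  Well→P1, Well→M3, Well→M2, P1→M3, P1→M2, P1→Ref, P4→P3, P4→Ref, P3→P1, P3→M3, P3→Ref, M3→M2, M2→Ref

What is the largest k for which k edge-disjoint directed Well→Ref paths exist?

2

Assign every edge capacity 1; by Menger, the answer equals the max flow.
Path Well→P1→Ref (+1); total 1.
Path Well→M2→Ref (+1); total 2.
No residual Well→Ref path; max flow = 2.
Certifying cut of size 2: {M2→Ref, Well→P1}.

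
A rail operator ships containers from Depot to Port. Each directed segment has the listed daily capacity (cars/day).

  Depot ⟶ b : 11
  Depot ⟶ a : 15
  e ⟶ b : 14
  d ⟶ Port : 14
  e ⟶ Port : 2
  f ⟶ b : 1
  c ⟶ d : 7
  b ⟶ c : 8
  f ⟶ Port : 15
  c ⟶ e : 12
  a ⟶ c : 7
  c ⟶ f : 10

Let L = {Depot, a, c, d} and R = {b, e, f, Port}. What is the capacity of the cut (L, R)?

Edges leaving {Depot, a, c, d}: Depot→b (11), c→e (12), c→f (10), d→Port (14).
Cut capacity = 11 + 12 + 10 + 14 = 47.

47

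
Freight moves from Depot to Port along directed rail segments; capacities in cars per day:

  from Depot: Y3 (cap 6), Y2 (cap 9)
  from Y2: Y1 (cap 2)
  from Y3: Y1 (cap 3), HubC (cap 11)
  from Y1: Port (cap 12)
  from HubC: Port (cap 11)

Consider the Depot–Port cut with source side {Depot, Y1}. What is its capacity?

Edges leaving {Depot, Y1}: Depot→Y2 (9), Depot→Y3 (6), Y1→Port (12).
Cut capacity = 9 + 6 + 12 = 27.

27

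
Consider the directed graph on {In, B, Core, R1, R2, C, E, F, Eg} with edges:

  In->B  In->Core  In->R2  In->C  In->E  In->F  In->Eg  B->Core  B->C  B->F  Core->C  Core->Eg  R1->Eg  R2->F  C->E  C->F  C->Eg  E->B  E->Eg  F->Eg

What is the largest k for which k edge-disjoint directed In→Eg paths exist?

Assign every edge capacity 1; by Menger, the answer equals the max flow.
Path In→Eg (+1); total 1.
Path In→Core→Eg (+1); total 2.
Path In→C→Eg (+1); total 3.
Path In→E→Eg (+1); total 4.
Path In→F→Eg (+1); total 5.
No residual In→Eg path; max flow = 5.
Certifying cut of size 5: {C→Eg, Core→Eg, E→Eg, F→Eg, In→Eg}.

5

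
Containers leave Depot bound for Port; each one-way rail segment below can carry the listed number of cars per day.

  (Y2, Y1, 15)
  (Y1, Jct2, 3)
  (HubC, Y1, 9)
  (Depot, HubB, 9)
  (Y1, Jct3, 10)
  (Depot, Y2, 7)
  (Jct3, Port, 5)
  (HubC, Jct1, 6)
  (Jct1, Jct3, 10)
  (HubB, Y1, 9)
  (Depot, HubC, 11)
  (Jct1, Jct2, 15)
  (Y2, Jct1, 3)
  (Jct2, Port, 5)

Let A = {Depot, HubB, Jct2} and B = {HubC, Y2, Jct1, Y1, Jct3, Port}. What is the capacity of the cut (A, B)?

Edges leaving {Depot, HubB, Jct2}: Depot→HubC (11), Depot→Y2 (7), HubB→Y1 (9), Jct2→Port (5).
Cut capacity = 11 + 7 + 9 + 5 = 32.

32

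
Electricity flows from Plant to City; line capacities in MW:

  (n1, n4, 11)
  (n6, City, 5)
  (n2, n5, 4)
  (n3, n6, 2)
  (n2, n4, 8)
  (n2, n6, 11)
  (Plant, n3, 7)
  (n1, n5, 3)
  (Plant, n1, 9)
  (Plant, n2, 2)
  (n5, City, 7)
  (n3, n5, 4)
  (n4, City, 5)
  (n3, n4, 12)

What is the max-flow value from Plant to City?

Augment Plant→n1→n4→City: bottleneck 5, flow now 5.
Augment Plant→n1→n5→City: bottleneck 3, flow now 8.
Augment Plant→n2→n5→City: bottleneck 2, flow now 10.
Augment Plant→n3→n5→City: bottleneck 2, flow now 12.
Augment Plant→n3→n6→City: bottleneck 2, flow now 14.
Augment Plant→n3→n5→n2→n6→City: bottleneck 2, flow now 16. (uses reverse residual edge)
No augmenting path remains; maximum flow = 16.
In the residual graph, reachable from Plant: {Plant, n1, n3, n4}.
Min-cut edges: Plant→n2 (2), n1→n5 (3), n3→n5 (4), n3→n6 (2), n4→City (5); capacity 2 + 3 + 4 + 2 + 5 = 16.
This cut is saturated, so no flow can exceed 16.

16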